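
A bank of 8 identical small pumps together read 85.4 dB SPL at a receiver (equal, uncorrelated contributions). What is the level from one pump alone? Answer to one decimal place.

8 equal incoherent sources add 10·log₁₀(8) = 9.03 dB over one source.
L_one = 85.4 − 9.03 = 76.4 dB SPL.

76.4 dB SPL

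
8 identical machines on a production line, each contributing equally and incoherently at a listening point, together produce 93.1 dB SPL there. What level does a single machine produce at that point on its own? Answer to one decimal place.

84.1 dB SPL

8 equal incoherent sources add 10·log₁₀(8) = 9.03 dB over one source.
L_one = 93.1 − 9.03 = 84.1 dB SPL.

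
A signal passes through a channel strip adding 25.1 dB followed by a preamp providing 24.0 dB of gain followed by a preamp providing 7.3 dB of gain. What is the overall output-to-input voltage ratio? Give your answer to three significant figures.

Net gain = 25.1 + 24.0 + 7.3 = 56.4 dB.
Voltage ratio = 10^(56.4/20) = 661.

661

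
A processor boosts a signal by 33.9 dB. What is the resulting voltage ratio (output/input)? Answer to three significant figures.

49.5

Voltage ratio = 10^(dB/20).
10^(33.9/20) = 10^(1.695) = 49.5.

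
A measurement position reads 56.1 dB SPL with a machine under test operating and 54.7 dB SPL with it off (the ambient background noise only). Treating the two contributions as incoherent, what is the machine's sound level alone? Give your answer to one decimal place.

Background correction is a power subtraction:
L_src = 10·log₁₀(10^(56.1/10) − 10^(54.7/10)) = 10·log₁₀(112300) = 50.5 dB SPL.

50.5 dB SPL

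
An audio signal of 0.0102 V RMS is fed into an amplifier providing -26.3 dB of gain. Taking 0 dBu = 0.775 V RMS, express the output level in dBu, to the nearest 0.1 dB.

-63.9 dBu

Input level: 20·log₁₀(0.0102/0.775) = -37.61 dBu.
Output: -37.61 − 26.3 = -63.9 dBu.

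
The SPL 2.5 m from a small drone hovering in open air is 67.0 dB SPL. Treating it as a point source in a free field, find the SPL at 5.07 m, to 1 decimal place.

Free-field point source: level drops by 20·log₁₀ of the distance ratio.
ΔL = −20·log₁₀(5.07/2.5) = -6.14 dB, so L₂ = 67.0 + (-6.14) = 60.9 dB SPL.

60.9 dB SPL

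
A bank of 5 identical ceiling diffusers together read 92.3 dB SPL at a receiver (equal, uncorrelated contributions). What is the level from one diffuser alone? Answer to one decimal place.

5 equal incoherent sources add 10·log₁₀(5) = 6.99 dB over one source.
L_one = 92.3 − 6.99 = 85.3 dB SPL.

85.3 dB SPL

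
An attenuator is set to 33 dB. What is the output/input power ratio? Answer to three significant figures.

Power ratio = 10^(dB/10).
10^(-33/10) = 10^(-3.300) = 0.000501.

0.000501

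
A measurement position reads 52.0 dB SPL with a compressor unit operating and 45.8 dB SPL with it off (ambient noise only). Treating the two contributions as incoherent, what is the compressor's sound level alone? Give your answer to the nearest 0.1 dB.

Remove the background by subtracting linear intensities:
L_src = 10·log₁₀(10^(52.0/10) − 10^(45.8/10)) = 10·log₁₀(120500) = 50.8 dB SPL.

50.8 dB SPL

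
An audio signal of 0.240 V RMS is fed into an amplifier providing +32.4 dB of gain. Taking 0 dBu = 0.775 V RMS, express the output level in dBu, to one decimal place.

Input level: 20·log₁₀(0.240/0.775) = -10.18 dBu.
Output: -10.18 + 32.4 = +22.2 dBu.

+22.2 dBu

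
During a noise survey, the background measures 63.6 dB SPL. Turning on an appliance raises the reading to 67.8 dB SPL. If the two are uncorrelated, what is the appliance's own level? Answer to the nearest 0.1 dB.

65.7 dB SPL

Background correction is a power subtraction:
L_src = 10·log₁₀(10^(67.8/10) − 10^(63.6/10)) = 10·log₁₀(3735000) = 65.7 dB SPL.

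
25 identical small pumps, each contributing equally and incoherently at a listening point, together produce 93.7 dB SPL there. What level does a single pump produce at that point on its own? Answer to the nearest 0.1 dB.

79.7 dB SPL

25 equal incoherent sources add 10·log₁₀(25) = 13.98 dB over one source.
L_one = 93.7 − 13.98 = 79.7 dB SPL.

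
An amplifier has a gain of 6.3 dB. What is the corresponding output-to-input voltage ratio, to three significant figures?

Voltage ratio = 10^(dB/20).
10^(6.3/20) = 10^(0.3150) = 2.07.

2.07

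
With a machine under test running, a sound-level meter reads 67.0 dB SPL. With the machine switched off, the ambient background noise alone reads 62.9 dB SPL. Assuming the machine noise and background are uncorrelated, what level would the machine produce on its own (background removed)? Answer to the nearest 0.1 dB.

Subtract intensities: L_src = 10·log₁₀(10^(L_total/10) − 10^(L_bg/10)).
L_src = 10·log₁₀(10^(67.0/10) − 10^(62.9/10)) = 10·log₁₀(3062000) = 64.9 dB SPL.

64.9 dB SPL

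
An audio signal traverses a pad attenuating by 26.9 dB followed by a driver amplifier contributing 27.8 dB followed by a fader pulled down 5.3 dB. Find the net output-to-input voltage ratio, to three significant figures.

0.603

Net gain = (−26.9) + 27.8 + (−5.3) = -4.4 dB.
Voltage ratio = 10^(-4.4/20) = 0.603.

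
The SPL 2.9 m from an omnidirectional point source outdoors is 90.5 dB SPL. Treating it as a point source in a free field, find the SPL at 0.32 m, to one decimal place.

109.6 dB SPL

For a point source in a free field, ΔL = −20·log₁₀(d₂/d₁).
ΔL = −20·log₁₀(0.32/2.9) = 19.14 dB, so L₂ = 90.5 + (19.14) = 109.6 dB SPL.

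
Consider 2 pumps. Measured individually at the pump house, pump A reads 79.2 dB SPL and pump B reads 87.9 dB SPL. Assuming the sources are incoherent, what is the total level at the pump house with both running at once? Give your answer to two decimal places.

88.45 dB SPL

Add the sources as powers (linear), then convert back to dB:
L_total = 10·log₁₀(10^(79.2/10) + 10^(87.9/10)) = 10·log₁₀(699800000) = 88.45 dB SPL.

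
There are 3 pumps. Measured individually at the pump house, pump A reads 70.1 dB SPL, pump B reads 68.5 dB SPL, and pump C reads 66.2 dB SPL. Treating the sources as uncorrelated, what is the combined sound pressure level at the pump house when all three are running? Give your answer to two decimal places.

73.32 dB SPL

Add the sources as powers (linear), then convert back to dB:
L_total = 10·log₁₀(10^(70.1/10) + 10^(68.5/10) + 10^(66.2/10)) = 10·log₁₀(21480000) = 73.32 dB SPL.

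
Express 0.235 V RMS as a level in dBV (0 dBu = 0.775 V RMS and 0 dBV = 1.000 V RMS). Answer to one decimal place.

-12.6 dBV

dBV = 20·log₁₀(V / 1.000 V).
20·log₁₀(0.235/1.000) = -12.6 dBV.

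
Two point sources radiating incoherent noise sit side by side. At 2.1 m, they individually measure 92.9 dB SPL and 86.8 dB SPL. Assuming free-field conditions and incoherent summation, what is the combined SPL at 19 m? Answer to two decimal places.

Combined at 2.1 m: 10·log₁₀(10^(92.9/10)+10^(86.8/10)) = 93.853 dB SPL.
Then apply −20·log₁₀(19/2.1) = -19.131 dB → 74.72 dB SPL.

74.72 dB SPL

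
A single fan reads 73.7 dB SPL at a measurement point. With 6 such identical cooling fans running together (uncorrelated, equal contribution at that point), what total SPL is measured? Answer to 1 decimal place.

6 equal incoherent sources raise the level by 10·log₁₀(6) = 7.78 dB.
L_total = 73.7 + 7.78 = 81.5 dB SPL.

81.5 dB SPL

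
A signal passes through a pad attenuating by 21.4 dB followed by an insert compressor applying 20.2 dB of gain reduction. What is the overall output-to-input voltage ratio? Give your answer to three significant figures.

0.00832

Net gain = (−21.4) + (−20.2) = -41.6 dB.
Voltage ratio = 10^(-41.6/20) = 0.00832.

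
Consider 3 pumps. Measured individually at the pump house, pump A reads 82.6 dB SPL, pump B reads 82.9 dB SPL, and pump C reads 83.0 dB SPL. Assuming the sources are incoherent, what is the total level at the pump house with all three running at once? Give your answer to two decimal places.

87.61 dB SPL

Uncorrelated sources add in intensity (power), not in dB.
L_total = 10·log₁₀(10^(82.6/10) + 10^(82.9/10) + 10^(83.0/10)) = 10·log₁₀(576500000) = 87.61 dB SPL.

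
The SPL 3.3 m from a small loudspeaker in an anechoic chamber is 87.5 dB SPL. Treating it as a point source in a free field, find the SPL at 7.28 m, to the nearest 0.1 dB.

80.6 dB SPL

Free-field point source: level drops by 20·log₁₀ of the distance ratio.
ΔL = −20·log₁₀(7.28/3.3) = -6.87 dB, so L₂ = 87.5 + (-6.87) = 80.6 dB SPL.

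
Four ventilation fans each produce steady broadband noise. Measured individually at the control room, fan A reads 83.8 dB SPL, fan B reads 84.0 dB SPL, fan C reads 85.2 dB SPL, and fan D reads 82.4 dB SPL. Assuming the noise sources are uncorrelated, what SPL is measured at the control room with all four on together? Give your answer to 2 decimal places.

89.98 dB SPL

Add the sources as powers (linear), then convert back to dB:
L_total = 10·log₁₀(10^(83.8/10) + 10^(84.0/10) + 10^(85.2/10) + 10^(82.4/10)) = 10·log₁₀(996000000) = 89.98 dB SPL.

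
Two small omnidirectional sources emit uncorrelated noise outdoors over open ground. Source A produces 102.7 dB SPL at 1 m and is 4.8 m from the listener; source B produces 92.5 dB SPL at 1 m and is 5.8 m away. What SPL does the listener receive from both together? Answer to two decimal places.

At the listener: L_A = 102.7 − 20·log₁₀(4.8) = 89.075 dB; L_B = 92.5 − 20·log₁₀(5.8) = 77.231 dB.
Combined: 10·log₁₀(10^(89.075/10)+10^(77.231/10)) = 89.35 dB SPL.

89.35 dB SPL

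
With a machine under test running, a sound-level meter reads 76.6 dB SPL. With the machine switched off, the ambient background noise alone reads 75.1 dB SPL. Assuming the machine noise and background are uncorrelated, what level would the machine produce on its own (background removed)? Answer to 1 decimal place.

71.3 dB SPL

Remove the background by subtracting linear intensities:
L_src = 10·log₁₀(10^(76.6/10) − 10^(75.1/10)) = 10·log₁₀(13350000) = 71.3 dB SPL.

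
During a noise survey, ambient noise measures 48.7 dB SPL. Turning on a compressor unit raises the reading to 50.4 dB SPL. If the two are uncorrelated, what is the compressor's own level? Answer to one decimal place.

Remove the background by subtracting linear intensities:
L_src = 10·log₁₀(10^(50.4/10) − 10^(48.7/10)) = 10·log₁₀(35520) = 45.5 dB SPL.

45.5 dB SPL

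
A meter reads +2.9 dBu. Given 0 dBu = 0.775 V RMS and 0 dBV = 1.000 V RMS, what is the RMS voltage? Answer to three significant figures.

V = 0.775 V × 10^(+2.9/20).
= 0.775 × 1.396 = 1.08 V.

1.08 V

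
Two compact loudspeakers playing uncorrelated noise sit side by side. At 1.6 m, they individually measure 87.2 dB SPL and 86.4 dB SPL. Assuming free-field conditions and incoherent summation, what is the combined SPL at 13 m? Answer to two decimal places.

Combined at 1.6 m: 10·log₁₀(10^(87.2/10)+10^(86.4/10)) = 89.829 dB SPL.
Then apply −20·log₁₀(13/1.6) = -18.196 dB → 71.63 dB SPL.

71.63 dB SPL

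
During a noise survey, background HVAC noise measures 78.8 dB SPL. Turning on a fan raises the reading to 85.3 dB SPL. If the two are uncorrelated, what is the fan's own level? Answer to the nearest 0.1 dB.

Subtract intensities: L_src = 10·log₁₀(10^(L_total/10) − 10^(L_bg/10)).
L_src = 10·log₁₀(10^(85.3/10) − 10^(78.8/10)) = 10·log₁₀(263000000) = 84.2 dB SPL.

84.2 dB SPL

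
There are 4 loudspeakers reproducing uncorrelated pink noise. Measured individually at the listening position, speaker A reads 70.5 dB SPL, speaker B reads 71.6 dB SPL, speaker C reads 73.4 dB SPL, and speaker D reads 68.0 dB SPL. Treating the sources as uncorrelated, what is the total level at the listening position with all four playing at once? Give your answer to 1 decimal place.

Incoherent sources sum as intensities:
L_total = 10·log₁₀(10^(70.5/10) + 10^(71.6/10) + 10^(73.4/10) + 10^(68.0/10)) = 10·log₁₀(53860000) = 77.3 dB SPL.

77.3 dB SPL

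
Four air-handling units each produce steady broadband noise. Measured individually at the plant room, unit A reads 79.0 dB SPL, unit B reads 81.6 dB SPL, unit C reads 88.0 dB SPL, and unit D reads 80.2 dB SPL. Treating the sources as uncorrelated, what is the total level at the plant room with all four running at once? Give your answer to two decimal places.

Incoherent sources sum as intensities:
L_total = 10·log₁₀(10^(79.0/10) + 10^(81.6/10) + 10^(88.0/10) + 10^(80.2/10)) = 10·log₁₀(959600000) = 89.82 dB SPL.

89.82 dB SPL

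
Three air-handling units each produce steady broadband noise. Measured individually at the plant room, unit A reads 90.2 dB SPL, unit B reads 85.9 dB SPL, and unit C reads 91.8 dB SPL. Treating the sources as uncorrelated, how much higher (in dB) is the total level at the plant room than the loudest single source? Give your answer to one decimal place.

2.9 dB

Uncorrelated sources add in intensity (power), not in dB.
L_total = 10·log₁₀(10^(90.2/10) + 10^(85.9/10) + 10^(91.8/10)) = 94.70 dB SPL.
Excess over the loudest (91.8 dB): 94.70 − 91.8 = 2.9 dB.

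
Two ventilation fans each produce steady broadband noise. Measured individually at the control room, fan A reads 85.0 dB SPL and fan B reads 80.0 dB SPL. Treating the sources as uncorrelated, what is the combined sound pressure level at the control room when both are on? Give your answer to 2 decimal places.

86.19 dB SPL

Incoherent sources sum as intensities:
L_total = 10·log₁₀(10^(85.0/10) + 10^(80.0/10)) = 10·log₁₀(416200000) = 86.19 dB SPL.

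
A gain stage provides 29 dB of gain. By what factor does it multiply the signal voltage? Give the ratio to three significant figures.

Voltage ratio = 10^(dB/20).
10^(29/20) = 10^(1.450) = 28.2.

28.2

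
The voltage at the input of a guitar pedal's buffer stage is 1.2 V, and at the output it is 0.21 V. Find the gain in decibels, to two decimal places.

Voltage ratio → dB uses the 20·log₁₀ form:
20·log₁₀(0.21/1.2) = 20·log₁₀(0.1750) = -15.14 dB.

-15.14 dB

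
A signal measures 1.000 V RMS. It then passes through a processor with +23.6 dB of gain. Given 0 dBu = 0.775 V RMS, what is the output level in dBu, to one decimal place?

Input level: 20·log₁₀(1.000/0.775) = 2.21 dBu.
Output: 2.21 + 23.6 = +25.8 dBu.

+25.8 dBu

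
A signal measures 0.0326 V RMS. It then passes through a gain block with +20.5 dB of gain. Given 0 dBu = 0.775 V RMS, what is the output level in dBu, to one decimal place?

Input level: 20·log₁₀(0.0326/0.775) = -27.52 dBu.
Output: -27.52 + 20.5 = -7.0 dBu.

-7.0 dBu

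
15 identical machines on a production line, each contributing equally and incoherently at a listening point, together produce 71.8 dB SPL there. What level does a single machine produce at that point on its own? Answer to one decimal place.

60.0 dB SPL

15 equal incoherent sources add 10·log₁₀(15) = 11.76 dB over one source.
L_one = 71.8 − 11.76 = 60.0 dB SPL.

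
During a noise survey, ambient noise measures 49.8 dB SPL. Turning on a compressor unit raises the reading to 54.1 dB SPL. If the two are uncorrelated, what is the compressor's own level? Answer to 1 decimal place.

52.1 dB SPL

Background correction is a power subtraction:
L_src = 10·log₁₀(10^(54.1/10) − 10^(49.8/10)) = 10·log₁₀(161500) = 52.1 dB SPL.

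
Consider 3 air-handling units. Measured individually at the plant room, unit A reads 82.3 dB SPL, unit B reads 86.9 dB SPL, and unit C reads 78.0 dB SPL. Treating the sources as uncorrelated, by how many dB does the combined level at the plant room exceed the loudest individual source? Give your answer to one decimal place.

1.7 dB

Add the sources as powers (linear), then convert back to dB:
L_total = 10·log₁₀(10^(82.3/10) + 10^(86.9/10) + 10^(78.0/10)) = 88.59 dB SPL.
Excess over the loudest (86.9 dB): 88.59 − 86.9 = 1.7 dB.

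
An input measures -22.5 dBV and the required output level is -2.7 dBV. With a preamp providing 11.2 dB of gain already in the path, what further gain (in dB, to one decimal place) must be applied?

The required make-up gain is the shortfall in the dB sum.
G = -2.7 − (-22.5) − 11.2 = 8.6 dB.

8.6 dB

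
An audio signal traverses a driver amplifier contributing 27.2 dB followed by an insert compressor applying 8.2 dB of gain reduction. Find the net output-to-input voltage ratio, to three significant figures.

Net gain = 27.2 + (−8.2) = 19.0 dB.
Voltage ratio = 10^(19.0/20) = 8.91.

8.91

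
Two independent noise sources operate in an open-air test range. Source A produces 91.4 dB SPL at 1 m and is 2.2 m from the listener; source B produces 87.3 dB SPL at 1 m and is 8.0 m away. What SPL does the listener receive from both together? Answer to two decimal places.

84.68 dB SPL

At the listener: L_A = 91.4 − 20·log₁₀(2.2) = 84.552 dB; L_B = 87.3 − 20·log₁₀(8.0) = 69.238 dB.
Combined: 10·log₁₀(10^(84.552/10)+10^(69.238/10)) = 84.68 dB SPL.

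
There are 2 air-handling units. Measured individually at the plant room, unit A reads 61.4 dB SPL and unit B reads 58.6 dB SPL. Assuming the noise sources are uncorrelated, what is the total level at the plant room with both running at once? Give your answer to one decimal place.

63.2 dB SPL

Incoherent sources sum as intensities:
L_total = 10·log₁₀(10^(61.4/10) + 10^(58.6/10)) = 10·log₁₀(2105000) = 63.2 dB SPL.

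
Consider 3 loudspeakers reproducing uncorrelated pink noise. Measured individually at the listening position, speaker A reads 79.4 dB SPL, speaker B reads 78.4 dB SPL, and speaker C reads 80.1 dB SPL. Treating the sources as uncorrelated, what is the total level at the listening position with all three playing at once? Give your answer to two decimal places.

Uncorrelated sources add in intensity (power), not in dB.
L_total = 10·log₁₀(10^(79.4/10) + 10^(78.4/10) + 10^(80.1/10)) = 10·log₁₀(258600000) = 84.13 dB SPL.

84.13 dB SPL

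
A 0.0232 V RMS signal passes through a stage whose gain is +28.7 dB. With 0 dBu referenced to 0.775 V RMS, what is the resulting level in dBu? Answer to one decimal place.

-1.8 dBu

Input level: 20·log₁₀(0.0232/0.775) = -30.48 dBu.
Output: -30.48 + 28.7 = -1.8 dBu.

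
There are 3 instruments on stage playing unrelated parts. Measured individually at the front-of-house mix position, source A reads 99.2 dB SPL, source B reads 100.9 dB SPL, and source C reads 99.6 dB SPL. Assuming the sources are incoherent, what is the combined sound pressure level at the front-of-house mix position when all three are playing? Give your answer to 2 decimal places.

Incoherent sources sum as intensities:
L_total = 10·log₁₀(10^(99.2/10) + 10^(100.9/10) + 10^(99.6/10)) = 10·log₁₀(29740000000) = 104.73 dB SPL.

104.73 dB SPL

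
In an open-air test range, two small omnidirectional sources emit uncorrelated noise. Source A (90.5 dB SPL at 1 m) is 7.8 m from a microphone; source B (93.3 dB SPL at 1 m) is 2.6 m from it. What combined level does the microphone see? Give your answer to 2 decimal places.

At the listener: L_A = 90.5 − 20·log₁₀(7.8) = 72.658 dB; L_B = 93.3 − 20·log₁₀(2.6) = 85.001 dB.
Combined: 10·log₁₀(10^(72.658/10)+10^(85.001/10)) = 85.25 dB SPL.

85.25 dB SPL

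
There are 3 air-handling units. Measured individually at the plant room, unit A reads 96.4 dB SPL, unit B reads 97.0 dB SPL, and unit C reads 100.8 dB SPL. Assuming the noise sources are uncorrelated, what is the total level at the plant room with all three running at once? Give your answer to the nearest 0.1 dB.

103.3 dB SPL

Add the sources as powers (linear), then convert back to dB:
L_total = 10·log₁₀(10^(96.4/10) + 10^(97.0/10) + 10^(100.8/10)) = 10·log₁₀(21400000000) = 103.3 dB SPL.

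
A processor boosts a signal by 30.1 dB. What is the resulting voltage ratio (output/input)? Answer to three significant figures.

32.0

Voltage ratio = 10^(dB/20).
10^(30.1/20) = 10^(1.505) = 32.0.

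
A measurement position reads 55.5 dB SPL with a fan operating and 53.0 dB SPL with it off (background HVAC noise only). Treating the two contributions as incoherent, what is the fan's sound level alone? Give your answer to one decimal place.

Remove the background by subtracting linear intensities:
L_src = 10·log₁₀(10^(55.5/10) − 10^(53.0/10)) = 10·log₁₀(155300) = 51.9 dB SPL.

51.9 dB SPL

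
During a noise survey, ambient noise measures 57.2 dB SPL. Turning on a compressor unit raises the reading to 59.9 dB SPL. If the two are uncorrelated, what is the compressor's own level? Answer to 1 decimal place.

56.6 dB SPL

Remove the background by subtracting linear intensities:
L_src = 10·log₁₀(10^(59.9/10) − 10^(57.2/10)) = 10·log₁₀(452400) = 56.6 dB SPL.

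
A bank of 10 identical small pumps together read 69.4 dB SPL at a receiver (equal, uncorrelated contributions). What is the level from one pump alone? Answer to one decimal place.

10 equal incoherent sources add 10·log₁₀(10) = 10.00 dB over one source.
L_one = 69.4 − 10.00 = 59.4 dB SPL.

59.4 dB SPL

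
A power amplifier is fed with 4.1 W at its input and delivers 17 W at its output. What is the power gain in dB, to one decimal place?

6.2 dB

Power is a power quantity, so gain = 10·log₁₀(P_out/P_in).
10·log₁₀(17/4.1) = 10·log₁₀(4.146) = 6.2 dB.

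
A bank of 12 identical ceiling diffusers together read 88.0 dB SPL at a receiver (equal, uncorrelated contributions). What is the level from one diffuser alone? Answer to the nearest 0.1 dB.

77.2 dB SPL

12 equal incoherent sources add 10·log₁₀(12) = 10.79 dB over one source.
L_one = 88.0 − 10.79 = 77.2 dB SPL.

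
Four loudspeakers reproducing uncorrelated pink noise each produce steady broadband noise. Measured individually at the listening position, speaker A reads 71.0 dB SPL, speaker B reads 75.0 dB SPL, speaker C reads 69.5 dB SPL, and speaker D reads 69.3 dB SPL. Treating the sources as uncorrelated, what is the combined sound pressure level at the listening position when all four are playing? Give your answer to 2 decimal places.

77.90 dB SPL

Uncorrelated sources add in intensity (power), not in dB.
L_total = 10·log₁₀(10^(71.0/10) + 10^(75.0/10) + 10^(69.5/10) + 10^(69.3/10)) = 10·log₁₀(61640000) = 77.90 dB SPL.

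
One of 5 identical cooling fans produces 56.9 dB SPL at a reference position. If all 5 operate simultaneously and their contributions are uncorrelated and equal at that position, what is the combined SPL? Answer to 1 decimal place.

5 equal incoherent sources raise the level by 10·log₁₀(5) = 6.99 dB.
L_total = 56.9 + 6.99 = 63.9 dB SPL.

63.9 dB SPL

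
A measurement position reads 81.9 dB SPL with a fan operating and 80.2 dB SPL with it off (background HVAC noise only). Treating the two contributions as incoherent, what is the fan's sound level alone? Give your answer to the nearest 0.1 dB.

Background correction is a power subtraction:
L_src = 10·log₁₀(10^(81.9/10) − 10^(80.2/10)) = 10·log₁₀(50170000) = 77.0 dB SPL.

77.0 dB SPL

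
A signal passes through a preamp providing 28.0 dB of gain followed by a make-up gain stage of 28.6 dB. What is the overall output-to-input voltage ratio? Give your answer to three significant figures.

676

Net gain = 28.0 + 28.6 = 56.6 dB.
Voltage ratio = 10^(56.6/20) = 676.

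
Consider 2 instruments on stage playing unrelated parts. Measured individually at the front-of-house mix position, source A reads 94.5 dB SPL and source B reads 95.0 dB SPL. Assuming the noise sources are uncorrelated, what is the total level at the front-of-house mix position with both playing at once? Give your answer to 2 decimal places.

Add the sources as powers (linear), then convert back to dB:
L_total = 10·log₁₀(10^(94.5/10) + 10^(95.0/10)) = 10·log₁₀(5981000000) = 97.77 dB SPL.

97.77 dB SPL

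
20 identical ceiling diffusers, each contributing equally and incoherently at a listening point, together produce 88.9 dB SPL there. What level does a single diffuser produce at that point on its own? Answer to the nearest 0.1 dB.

20 equal incoherent sources add 10·log₁₀(20) = 13.01 dB over one source.
L_one = 88.9 − 13.01 = 75.9 dB SPL.

75.9 dB SPL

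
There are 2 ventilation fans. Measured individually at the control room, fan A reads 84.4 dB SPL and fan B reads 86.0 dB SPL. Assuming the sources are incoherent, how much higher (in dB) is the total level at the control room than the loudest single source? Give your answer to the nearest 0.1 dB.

Add the sources as powers (linear), then convert back to dB:
L_total = 10·log₁₀(10^(84.4/10) + 10^(86.0/10)) = 88.28 dB SPL.
Excess over the loudest (86.0 dB): 88.28 − 86.0 = 2.3 dB.

2.3 dB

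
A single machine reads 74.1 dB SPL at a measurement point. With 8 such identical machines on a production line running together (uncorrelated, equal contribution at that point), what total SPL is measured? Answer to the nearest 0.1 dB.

83.1 dB SPL

8 equal incoherent sources raise the level by 10·log₁₀(8) = 9.03 dB.
L_total = 74.1 + 9.03 = 83.1 dB SPL.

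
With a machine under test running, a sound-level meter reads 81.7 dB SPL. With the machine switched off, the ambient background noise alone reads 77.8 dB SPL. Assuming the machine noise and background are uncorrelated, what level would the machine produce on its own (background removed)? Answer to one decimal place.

Subtract intensities: L_src = 10·log₁₀(10^(L_total/10) − 10^(L_bg/10)).
L_src = 10·log₁₀(10^(81.7/10) − 10^(77.8/10)) = 10·log₁₀(87650000) = 79.4 dB SPL.

79.4 dB SPL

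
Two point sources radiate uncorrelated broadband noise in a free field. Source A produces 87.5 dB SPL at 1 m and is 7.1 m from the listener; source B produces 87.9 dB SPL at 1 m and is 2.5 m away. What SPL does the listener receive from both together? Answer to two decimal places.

At the listener: L_A = 87.5 − 20·log₁₀(7.1) = 70.475 dB; L_B = 87.9 − 20·log₁₀(2.5) = 79.941 dB.
Combined: 10·log₁₀(10^(70.475/10)+10^(79.941/10)) = 80.41 dB SPL.

80.41 dB SPL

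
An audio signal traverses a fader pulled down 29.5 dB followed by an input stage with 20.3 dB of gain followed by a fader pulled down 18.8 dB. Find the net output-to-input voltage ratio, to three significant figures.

Net gain = (−29.5) + 20.3 + (−18.8) = -28.0 dB.
Voltage ratio = 10^(-28.0/20) = 0.0398.

0.0398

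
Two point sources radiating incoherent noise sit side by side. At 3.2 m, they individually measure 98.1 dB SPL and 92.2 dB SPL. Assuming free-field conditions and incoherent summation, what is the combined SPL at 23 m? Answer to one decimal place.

82.0 dB SPL

Combined at 3.2 m: 10·log₁₀(10^(98.1/10)+10^(92.2/10)) = 99.09 dB SPL.
Then apply −20·log₁₀(23/3.2) = -17.13 dB → 82.0 dB SPL.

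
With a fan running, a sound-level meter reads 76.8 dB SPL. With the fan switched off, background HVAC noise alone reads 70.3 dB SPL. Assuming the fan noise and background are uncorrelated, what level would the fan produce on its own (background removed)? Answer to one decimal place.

75.7 dB SPL

Background correction is a power subtraction:
L_src = 10·log₁₀(10^(76.8/10) − 10^(70.3/10)) = 10·log₁₀(37150000) = 75.7 dB SPL.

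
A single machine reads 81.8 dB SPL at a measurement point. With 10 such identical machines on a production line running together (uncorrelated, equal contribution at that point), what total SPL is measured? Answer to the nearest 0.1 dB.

10 equal incoherent sources raise the level by 10·log₁₀(10) = 10.00 dB.
L_total = 81.8 + 10.00 = 91.8 dB SPL.

91.8 dB SPL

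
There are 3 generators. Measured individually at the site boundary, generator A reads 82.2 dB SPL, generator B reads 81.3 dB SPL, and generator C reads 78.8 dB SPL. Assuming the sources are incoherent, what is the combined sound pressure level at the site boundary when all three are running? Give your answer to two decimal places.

85.76 dB SPL

Incoherent sources sum as intensities:
L_total = 10·log₁₀(10^(82.2/10) + 10^(81.3/10) + 10^(78.8/10)) = 10·log₁₀(376700000) = 85.76 dB SPL.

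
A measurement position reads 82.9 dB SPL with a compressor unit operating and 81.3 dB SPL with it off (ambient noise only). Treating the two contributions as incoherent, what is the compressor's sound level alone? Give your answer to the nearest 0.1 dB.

77.8 dB SPL

Background correction is a power subtraction:
L_src = 10·log₁₀(10^(82.9/10) − 10^(81.3/10)) = 10·log₁₀(60090000) = 77.8 dB SPL.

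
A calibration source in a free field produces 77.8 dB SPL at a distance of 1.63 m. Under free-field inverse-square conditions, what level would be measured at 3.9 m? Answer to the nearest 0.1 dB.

Inverse-square spreading gives ΔL = −20·log₁₀(d₂/d₁).
ΔL = −20·log₁₀(3.9/1.63) = -7.58 dB, so L₂ = 77.8 + (-7.58) = 70.2 dB SPL.

70.2 dB SPL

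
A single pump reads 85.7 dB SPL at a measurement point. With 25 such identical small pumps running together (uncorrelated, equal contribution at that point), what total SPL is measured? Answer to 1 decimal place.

99.7 dB SPL

25 equal incoherent sources raise the level by 10·log₁₀(25) = 13.98 dB.
L_total = 85.7 + 13.98 = 99.7 dB SPL.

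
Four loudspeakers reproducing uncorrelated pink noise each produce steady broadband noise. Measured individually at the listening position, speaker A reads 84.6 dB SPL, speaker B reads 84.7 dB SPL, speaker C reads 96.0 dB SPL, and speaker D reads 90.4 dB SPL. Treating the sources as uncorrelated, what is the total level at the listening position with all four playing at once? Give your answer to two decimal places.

Incoherent sources sum as intensities:
L_total = 10·log₁₀(10^(84.6/10) + 10^(84.7/10) + 10^(96.0/10) + 10^(90.4/10)) = 10·log₁₀(5661000000) = 97.53 dB SPL.

97.53 dB SPL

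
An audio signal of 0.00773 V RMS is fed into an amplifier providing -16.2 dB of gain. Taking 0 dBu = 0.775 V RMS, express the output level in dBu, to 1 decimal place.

-56.2 dBu

Input level: 20·log₁₀(0.00773/0.775) = -40.02 dBu.
Output: -40.02 − 16.2 = -56.2 dBu.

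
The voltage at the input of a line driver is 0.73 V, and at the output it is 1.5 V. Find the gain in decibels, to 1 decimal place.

6.3 dB

Voltage is an amplitude quantity, so gain = 20·log₁₀(V_out/V_in).
20·log₁₀(1.5/0.73) = 20·log₁₀(2.055) = 6.3 dB.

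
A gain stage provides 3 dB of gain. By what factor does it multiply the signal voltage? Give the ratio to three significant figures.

Voltage ratio = 10^(dB/20).
10^(3/20) = 10^(0.1500) = 1.41.

1.41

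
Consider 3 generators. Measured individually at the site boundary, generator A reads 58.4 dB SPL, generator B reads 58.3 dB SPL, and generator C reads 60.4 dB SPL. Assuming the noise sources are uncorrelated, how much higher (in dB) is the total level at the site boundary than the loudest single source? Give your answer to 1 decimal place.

Add the sources as powers (linear), then convert back to dB:
L_total = 10·log₁₀(10^(58.4/10) + 10^(58.3/10) + 10^(60.4/10)) = 63.92 dB SPL.
Excess over the loudest (60.4 dB): 63.92 − 60.4 = 3.5 dB.

3.5 dB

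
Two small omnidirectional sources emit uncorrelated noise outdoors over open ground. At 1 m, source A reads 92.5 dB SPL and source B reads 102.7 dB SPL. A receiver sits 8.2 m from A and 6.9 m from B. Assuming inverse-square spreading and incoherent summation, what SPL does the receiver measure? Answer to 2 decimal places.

86.21 dB SPL

At the listener: L_A = 92.5 − 20·log₁₀(8.2) = 74.224 dB; L_B = 102.7 − 20·log₁₀(6.9) = 85.923 dB.
Combined: 10·log₁₀(10^(74.224/10)+10^(85.923/10)) = 86.21 dB SPL.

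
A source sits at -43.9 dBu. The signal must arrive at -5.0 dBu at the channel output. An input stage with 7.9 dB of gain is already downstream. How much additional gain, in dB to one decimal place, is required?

The required make-up gain is the shortfall in the dB sum.
G = -5.0 − (-43.9) − 7.9 = 31.0 dB.

31.0 dB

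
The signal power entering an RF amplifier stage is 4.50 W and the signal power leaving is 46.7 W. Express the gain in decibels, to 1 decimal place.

10.2 dB

Power is a power quantity, so gain = 10·log₁₀(P_out/P_in).
10·log₁₀(46.7/4.50) = 10·log₁₀(10.38) = 10.2 dB.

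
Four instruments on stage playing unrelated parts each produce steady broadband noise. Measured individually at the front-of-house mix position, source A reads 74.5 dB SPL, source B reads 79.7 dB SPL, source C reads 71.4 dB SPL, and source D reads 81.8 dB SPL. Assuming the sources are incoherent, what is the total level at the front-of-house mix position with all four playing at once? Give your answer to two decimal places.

84.57 dB SPL

Add the sources as powers (linear), then convert back to dB:
L_total = 10·log₁₀(10^(74.5/10) + 10^(79.7/10) + 10^(71.4/10) + 10^(81.8/10)) = 10·log₁₀(286700000) = 84.57 dB SPL.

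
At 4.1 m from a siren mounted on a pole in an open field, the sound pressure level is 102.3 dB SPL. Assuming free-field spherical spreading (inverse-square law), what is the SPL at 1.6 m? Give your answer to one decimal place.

110.5 dB SPL

For a point source in a free field, ΔL = −20·log₁₀(d₂/d₁).
ΔL = −20·log₁₀(1.6/4.1) = 8.17 dB, so L₂ = 102.3 + (8.17) = 110.5 dB SPL.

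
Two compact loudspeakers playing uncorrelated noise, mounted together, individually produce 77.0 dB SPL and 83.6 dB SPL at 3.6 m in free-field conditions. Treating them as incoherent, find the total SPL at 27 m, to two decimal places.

66.96 dB SPL

Combined at 3.6 m: 10·log₁₀(10^(77.0/10)+10^(83.6/10)) = 84.459 dB SPL.
Then apply −20·log₁₀(27/3.6) = -17.501 dB → 66.96 dB SPL.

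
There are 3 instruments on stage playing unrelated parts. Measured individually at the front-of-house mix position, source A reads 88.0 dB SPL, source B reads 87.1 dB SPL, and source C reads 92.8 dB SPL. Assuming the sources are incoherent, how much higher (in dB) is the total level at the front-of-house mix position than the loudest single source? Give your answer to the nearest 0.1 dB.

2.0 dB

Add the sources as powers (linear), then convert back to dB:
L_total = 10·log₁₀(10^(88.0/10) + 10^(87.1/10) + 10^(92.8/10)) = 94.84 dB SPL.
Excess over the loudest (92.8 dB): 94.84 − 92.8 = 2.0 dB.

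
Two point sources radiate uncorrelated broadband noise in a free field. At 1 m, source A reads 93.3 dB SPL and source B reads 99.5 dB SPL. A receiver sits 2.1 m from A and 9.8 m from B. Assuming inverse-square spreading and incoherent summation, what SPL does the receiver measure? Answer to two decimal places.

At the listener: L_A = 93.3 − 20·log₁₀(2.1) = 86.856 dB; L_B = 99.5 − 20·log₁₀(9.8) = 79.675 dB.
Combined: 10·log₁₀(10^(86.856/10)+10^(79.675/10)) = 87.62 dB SPL.

87.62 dB SPL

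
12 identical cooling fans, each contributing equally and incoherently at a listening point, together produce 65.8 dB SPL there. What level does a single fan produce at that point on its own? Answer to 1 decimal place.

55.0 dB SPL

12 equal incoherent sources add 10·log₁₀(12) = 10.79 dB over one source.
L_one = 65.8 − 10.79 = 55.0 dB SPL.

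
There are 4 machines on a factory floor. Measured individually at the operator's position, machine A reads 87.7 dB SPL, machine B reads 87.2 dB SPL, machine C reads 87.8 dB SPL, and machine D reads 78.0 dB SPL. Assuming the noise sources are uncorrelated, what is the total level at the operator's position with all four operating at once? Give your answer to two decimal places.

92.50 dB SPL

Uncorrelated sources add in intensity (power), not in dB.
L_total = 10·log₁₀(10^(87.7/10) + 10^(87.2/10) + 10^(87.8/10) + 10^(78.0/10)) = 10·log₁₀(1779000000) = 92.50 dB SPL.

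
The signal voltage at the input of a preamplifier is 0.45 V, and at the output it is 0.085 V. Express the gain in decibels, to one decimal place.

For a voltage ratio, dB = 20·log₁₀(V₂/V₁).
20·log₁₀(0.085/0.45) = 20·log₁₀(0.1889) = -14.5 dB.

-14.5 dB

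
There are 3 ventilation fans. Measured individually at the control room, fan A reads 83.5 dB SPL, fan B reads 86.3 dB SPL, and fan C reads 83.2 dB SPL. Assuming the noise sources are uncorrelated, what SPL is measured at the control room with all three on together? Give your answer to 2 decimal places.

89.34 dB SPL

Uncorrelated sources add in intensity (power), not in dB.
L_total = 10·log₁₀(10^(83.5/10) + 10^(86.3/10) + 10^(83.2/10)) = 10·log₁₀(859400000) = 89.34 dB SPL.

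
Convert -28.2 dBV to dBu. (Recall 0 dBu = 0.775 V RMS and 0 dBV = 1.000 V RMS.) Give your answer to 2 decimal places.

The offset between the scales is 20·log₁₀(0.775/1.000) = −2.214 dB.
So dBu = -28.2 + 2.214 = -25.99 dBu.

-25.99 dBu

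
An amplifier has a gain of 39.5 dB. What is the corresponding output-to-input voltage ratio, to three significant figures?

Voltage ratio = 10^(dB/20).
10^(39.5/20) = 10^(1.975) = 94.4.

94.4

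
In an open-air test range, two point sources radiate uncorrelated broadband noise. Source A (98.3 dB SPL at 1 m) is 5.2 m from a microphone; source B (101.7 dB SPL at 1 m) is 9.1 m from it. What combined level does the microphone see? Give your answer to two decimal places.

86.32 dB SPL

At the listener: L_A = 98.3 − 20·log₁₀(5.2) = 83.980 dB; L_B = 101.7 − 20·log₁₀(9.1) = 82.519 dB.
Combined: 10·log₁₀(10^(83.980/10)+10^(82.519/10)) = 86.32 dB SPL.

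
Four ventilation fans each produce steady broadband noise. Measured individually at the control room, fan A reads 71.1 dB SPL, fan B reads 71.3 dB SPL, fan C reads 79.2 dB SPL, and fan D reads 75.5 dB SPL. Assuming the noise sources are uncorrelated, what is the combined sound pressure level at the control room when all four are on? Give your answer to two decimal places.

81.61 dB SPL

Incoherent sources sum as intensities:
L_total = 10·log₁₀(10^(71.1/10) + 10^(71.3/10) + 10^(79.2/10) + 10^(75.5/10)) = 10·log₁₀(145000000) = 81.61 dB SPL.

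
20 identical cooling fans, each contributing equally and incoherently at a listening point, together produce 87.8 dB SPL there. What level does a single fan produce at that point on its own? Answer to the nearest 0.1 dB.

74.8 dB SPL

20 equal incoherent sources add 10·log₁₀(20) = 13.01 dB over one source.
L_one = 87.8 − 13.01 = 74.8 dB SPL.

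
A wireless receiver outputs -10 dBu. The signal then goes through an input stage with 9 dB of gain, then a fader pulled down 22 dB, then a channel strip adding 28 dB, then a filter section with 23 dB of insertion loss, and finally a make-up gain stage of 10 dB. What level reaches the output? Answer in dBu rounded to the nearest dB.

-8 dBu

Cascaded gains and losses add directly in dB.
-10 + 9 − 22 + 28 − 23 + 10 = -8 dBu.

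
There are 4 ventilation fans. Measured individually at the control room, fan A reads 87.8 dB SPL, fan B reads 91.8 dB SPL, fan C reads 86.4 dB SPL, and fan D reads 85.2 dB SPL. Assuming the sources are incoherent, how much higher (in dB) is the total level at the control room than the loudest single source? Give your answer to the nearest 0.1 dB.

Incoherent sources sum as intensities:
L_total = 10·log₁₀(10^(87.8/10) + 10^(91.8/10) + 10^(86.4/10) + 10^(85.2/10)) = 94.60 dB SPL.
Excess over the loudest (91.8 dB): 94.60 − 91.8 = 2.8 dB.

2.8 dB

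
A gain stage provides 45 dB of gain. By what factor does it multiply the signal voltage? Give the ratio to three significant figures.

178

Voltage ratio = 10^(dB/20).
10^(45/20) = 10^(2.250) = 178.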